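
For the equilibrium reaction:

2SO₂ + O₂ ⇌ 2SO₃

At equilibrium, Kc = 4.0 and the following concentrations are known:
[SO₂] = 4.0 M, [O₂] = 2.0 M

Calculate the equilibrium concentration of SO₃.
[SO₃] = 11.3137 M

Kc = ([SO₃]^2) / ([SO₂]^2 × [O₂]) = 4.0
[SO₃]^2 = Kc · (reactant terms)/(other product terms) = 4.0 · 32 / 1 = 128
[SO₃] = (128)^(1/2) = 11.3137 M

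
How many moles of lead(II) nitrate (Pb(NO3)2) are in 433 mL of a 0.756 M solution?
Moles = Molarity × Volume (L)
Moles = 0.756 M × 0.433 L = 0.3273 mol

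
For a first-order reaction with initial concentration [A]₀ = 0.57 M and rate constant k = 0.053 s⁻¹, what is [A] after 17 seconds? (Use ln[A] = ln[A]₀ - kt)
0.2315 M

ln[A] = ln[A]₀ - k·t = ln(0.57) - (0.053)·(17) = -0.5621 - 0.9010 = -1.4631
[A] = e^(-1.4631) = 0.2315 M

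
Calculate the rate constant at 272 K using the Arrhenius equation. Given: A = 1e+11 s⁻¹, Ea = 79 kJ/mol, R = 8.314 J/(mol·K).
6.74e-05 s⁻¹

k = A·exp(-Ea/(R·T)) = 1e+11·exp(-79000/(8.314·272)) = 1e+11·exp(-34.9340) = 1e+11·6.7354e-16 = 6.74e-05 s⁻¹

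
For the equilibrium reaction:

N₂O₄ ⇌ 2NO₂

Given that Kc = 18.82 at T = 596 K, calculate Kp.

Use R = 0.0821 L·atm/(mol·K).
K_p = 920.8927

Δn = (moles gaseous products) − (moles gaseous reactants) = 1
T = 596 K; RT = 0.0821 × 596 = 48.9316
Kp = Kc·(RT)^Δn = 18.82 × (48.9316)^1 = 18.82 × 48.9316 = 920.8927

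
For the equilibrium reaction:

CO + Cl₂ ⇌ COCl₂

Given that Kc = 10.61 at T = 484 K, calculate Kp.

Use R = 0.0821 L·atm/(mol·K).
K_p = 0.2670

Δn = (moles gaseous products) − (moles gaseous reactants) = -1
T = 484 K; RT = 0.0821 × 484 = 39.7364
Kp = Kc·(RT)^Δn = 10.61 × (39.7364)^-1 = 10.61 × 0.0251658 = 0.2670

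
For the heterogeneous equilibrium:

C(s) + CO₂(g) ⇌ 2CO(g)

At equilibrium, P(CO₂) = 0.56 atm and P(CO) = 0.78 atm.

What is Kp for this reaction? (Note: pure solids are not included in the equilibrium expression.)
K_p = 1.086

Solid C is excluded.
Kp = P(CO)²/P(CO₂) = (0.78)²/0.56 = 0.6084/0.56 = 1.086.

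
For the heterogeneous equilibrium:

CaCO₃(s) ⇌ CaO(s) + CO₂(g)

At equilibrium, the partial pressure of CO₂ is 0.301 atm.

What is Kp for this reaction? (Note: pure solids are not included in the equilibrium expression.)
K_p = 0.301

Solids (CaCO₃, CaO) have activity 1 and are excluded.
Kp = P(CO₂) = 0.301.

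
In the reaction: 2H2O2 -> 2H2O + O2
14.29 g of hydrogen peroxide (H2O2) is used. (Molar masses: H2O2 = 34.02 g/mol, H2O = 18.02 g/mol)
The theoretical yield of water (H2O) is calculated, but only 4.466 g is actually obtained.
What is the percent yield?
Moles of H2O2 = 14.29 g ÷ 34.02 g/mol = 0.420047 mol
Mole ratio: 2 mol H2O / 2 mol H2O2
Moles of H2O = 0.420047 × (2/2) = 0.420047 mol
Theoretical yield = 0.420047 mol × 18.02 g/mol = 7.5692 g
Actual yield = 4.466 g
Percent yield = (4.466 / 7.5692) × 100% = 59.0%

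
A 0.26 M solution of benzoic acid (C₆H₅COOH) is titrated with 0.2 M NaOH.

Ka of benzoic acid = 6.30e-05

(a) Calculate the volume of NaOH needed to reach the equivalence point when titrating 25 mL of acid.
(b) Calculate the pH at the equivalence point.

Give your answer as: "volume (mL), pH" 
V = 32.5 mL, pH = 8.63

(a) At equivalence: moles acid = moles base.
moles acid = 0.26 × 0.025 = 0.0065 mol; V_NaOH = 0.0065/0.2 = 0.0325 L = 32.5 mL.
(b) At equivalence, all acid → conjugate base A⁻ at [A⁻] = 0.0065/0.0575 = 0.113 M.
Kb = Kw/Ka = 1.0e-14/6.30e-05 = 1.587e-10; [OH⁻] = √(Kb·[A⁻]) = 4.236e-06; pOH = 5.37; pH = 14 − pOH = 8.63.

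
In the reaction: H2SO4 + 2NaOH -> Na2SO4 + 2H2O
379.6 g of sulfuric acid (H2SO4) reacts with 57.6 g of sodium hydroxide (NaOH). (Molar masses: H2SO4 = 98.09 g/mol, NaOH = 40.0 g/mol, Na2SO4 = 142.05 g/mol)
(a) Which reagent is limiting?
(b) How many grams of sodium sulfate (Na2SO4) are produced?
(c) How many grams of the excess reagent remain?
(a) NaOH, (b) 102.3 g, (c) 309 g

Moles of H2SO4 = 379.6 g ÷ 98.09 g/mol = 3.86992 mol
Moles of NaOH = 57.6 g ÷ 40.0 g/mol = 1.44 mol
Moles ÷ coefficient: H2SO4: 3.86992/1 = 3.87, NaOH: 1.44/2 = 0.72
(a) NaOH has the smaller value, so NaOH is the limiting reagent.
(b) Moles of Na2SO4 = 1.44 mol NaOH × (1/2) = 0.72 mol; mass = 0.72 mol × 142.05 g/mol = 102.3 g
(c) H2SO4 consumed = 1.44 × (1/2) = 0.72 mol; remaining = 3.86992 − 0.72 = 3.14992 mol; mass = 3.14992 mol × 98.09 g/mol = 309 g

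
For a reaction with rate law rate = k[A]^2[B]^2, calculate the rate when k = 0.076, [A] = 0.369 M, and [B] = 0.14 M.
0.0002028 M/s

rate = k·[A]^2·[B]^2 = 0.076·(0.369)^2·(0.14)^2 = 0.076·0.136161·0.0196 = 0.0002028 M/s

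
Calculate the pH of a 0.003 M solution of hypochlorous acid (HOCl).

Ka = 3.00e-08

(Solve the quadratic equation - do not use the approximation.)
pH = 5.02

x² + Ka×x - Ka×C = 0. Using quadratic formula: [H⁺] = 9.4718e-06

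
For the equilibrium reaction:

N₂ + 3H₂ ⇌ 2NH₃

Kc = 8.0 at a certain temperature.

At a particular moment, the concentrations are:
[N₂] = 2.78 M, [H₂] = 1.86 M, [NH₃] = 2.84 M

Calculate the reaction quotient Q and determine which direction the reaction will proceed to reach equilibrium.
Q = 0.451, Q < K, reaction proceeds forward (toward products)

Q = ([NH₃]^2) / ([N₂] × [H₂]^3)
  = ((2.84)^2) / ((2.78)·(1.86)^3) = 8.0656/17.889 = 0.4509
Since Q = 0.4509 < Kc = 8.0, the reaction proceeds forward (toward products) to reach equilibrium.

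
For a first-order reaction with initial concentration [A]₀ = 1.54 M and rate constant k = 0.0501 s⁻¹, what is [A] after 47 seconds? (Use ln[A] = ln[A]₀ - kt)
0.1462 M

ln[A] = ln[A]₀ - k·t = ln(1.54) - (0.0501)·(47) = 0.4318 - 2.3547 = -1.9229
[A] = e^(-1.9229) = 0.1462 M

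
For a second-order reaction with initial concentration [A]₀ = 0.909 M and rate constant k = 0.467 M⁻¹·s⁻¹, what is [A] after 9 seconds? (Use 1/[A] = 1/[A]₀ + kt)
0.1886 M

1/[A] = 1/[A]₀ + k·t = 1/0.909 + (0.467)·(9) = 1.1001 + 4.2030 = 5.3031
[A] = 1/5.3031 = 0.1886 M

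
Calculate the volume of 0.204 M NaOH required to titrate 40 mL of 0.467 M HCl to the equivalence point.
V_{base} = 91.6 mL

At equivalence: moles acid = moles base.
moles HCl = 0.467 M × 0.04 L = 0.01868 mol
V_NaOH = 0.01868 mol ÷ 0.204 M = 0.09157 L = 91.6 mL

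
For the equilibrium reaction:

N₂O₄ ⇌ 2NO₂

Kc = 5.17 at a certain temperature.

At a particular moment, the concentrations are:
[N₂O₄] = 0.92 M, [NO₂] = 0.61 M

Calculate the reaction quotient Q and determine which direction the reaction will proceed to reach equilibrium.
Q = 0.404, Q < K, reaction proceeds forward (toward products)

Q = ([NO₂]^2) / ([N₂O₄])
  = ((0.61)^2) / ((0.92)) = 0.3721/0.92 = 0.4045
Since Q = 0.4045 < Kc = 5.17, the reaction proceeds forward (toward products) to reach equilibrium.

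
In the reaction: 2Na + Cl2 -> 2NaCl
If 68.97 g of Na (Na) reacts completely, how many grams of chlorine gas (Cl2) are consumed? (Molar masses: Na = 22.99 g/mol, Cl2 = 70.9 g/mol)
Moles of Na = 68.97 g ÷ 22.99 g/mol = 3 mol
Mole ratio: 1 mol Cl2 / 2 mol Na
Moles of Cl2 = 3 × (1/2) = 1.5 mol
Mass of Cl2 = 1.5 mol × 70.9 g/mol = 106.4 g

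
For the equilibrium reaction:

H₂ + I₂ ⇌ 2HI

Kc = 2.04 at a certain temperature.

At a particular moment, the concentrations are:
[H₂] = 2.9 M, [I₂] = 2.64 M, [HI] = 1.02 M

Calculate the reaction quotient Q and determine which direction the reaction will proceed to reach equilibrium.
Q = 0.136, Q < K, reaction proceeds forward (toward products)

Q = ([HI]^2) / ([H₂] × [I₂])
  = ((1.02)^2) / ((2.9)·(2.64)) = 1.0404/7.656 = 0.1359
Since Q = 0.1359 < Kc = 2.04, the reaction proceeds forward (toward products) to reach equilibrium.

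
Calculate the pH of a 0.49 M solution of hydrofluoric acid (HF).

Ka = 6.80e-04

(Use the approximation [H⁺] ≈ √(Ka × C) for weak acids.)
pH = 1.74

[H⁺] = √(Ka × C) = √(6.80e-04 × 0.49) = 1.8254e-02. pH = -log(1.8254e-02)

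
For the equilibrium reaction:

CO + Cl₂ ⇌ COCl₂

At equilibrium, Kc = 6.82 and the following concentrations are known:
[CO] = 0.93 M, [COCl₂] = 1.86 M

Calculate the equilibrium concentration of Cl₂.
[Cl₂] = 0.2933 M

Kc = ([COCl₂]) / ([CO] × [Cl₂]) = 6.82
[Cl₂]^1 = (product terms)/(Kc · other reactant terms) = 1.86 / (6.82 · 0.93) = 0.29326
[Cl₂] = 0.2933 M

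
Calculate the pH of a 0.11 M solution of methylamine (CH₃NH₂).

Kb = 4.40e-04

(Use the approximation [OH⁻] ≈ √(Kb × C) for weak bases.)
pH = 11.84

[OH⁻] = √(Kb × C) = √(4.40e-04 × 0.11) = 6.9570e-03. pOH = 2.16, pH = 14 - pOH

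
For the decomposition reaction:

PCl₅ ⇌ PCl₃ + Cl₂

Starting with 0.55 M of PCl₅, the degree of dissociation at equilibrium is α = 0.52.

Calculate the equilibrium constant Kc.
K_c = 0.3098

x = α·[A]₀ = 0.52 × 0.55 = 0.286 M dissociated.
At eq: [PCl₅] = 0.55 − 0.286 = 0.264 M; [PCl₃] = [Cl₂] = x = 0.286 M.
Kc = [PCl₃][Cl₂]/[PCl₅] = (0.286)²/0.264 = 0.3098.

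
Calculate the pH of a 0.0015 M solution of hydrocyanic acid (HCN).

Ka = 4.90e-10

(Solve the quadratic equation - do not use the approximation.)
pH = 6.07

x² + Ka×x - Ka×C = 0. Using quadratic formula: [H⁺] = 8.5708e-07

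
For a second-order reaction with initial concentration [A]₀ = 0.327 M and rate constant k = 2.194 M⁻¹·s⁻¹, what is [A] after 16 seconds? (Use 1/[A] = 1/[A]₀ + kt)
0.0262 M

1/[A] = 1/[A]₀ + k·t = 1/0.327 + (2.194)·(16) = 3.0581 + 35.1040 = 38.1621
[A] = 1/38.1621 = 0.0262 M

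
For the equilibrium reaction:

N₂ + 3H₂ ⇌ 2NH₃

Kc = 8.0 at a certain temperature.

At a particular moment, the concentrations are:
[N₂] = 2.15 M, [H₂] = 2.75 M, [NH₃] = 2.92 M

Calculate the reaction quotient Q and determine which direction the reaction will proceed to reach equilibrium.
Q = 0.191, Q < K, reaction proceeds forward (toward products)

Q = ([NH₃]^2) / ([N₂] × [H₂]^3)
  = ((2.92)^2) / ((2.15)·(2.75)^3) = 8.5264/44.713 = 0.1907
Since Q = 0.1907 < Kc = 8.0, the reaction proceeds forward (toward products) to reach equilibrium.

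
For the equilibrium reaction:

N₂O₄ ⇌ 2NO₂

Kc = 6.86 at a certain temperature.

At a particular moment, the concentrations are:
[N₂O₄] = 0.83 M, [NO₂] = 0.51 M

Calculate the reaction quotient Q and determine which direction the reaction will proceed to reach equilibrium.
Q = 0.313, Q < K, reaction proceeds forward (toward products)

Q = ([NO₂]^2) / ([N₂O₄])
  = ((0.51)^2) / ((0.83)) = 0.2601/0.83 = 0.3134
Since Q = 0.3134 < Kc = 6.86, the reaction proceeds forward (toward products) to reach equilibrium.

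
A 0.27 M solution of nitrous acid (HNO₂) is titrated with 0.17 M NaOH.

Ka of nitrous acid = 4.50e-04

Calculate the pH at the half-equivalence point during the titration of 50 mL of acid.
pH = pKa = 3.35

At the half-equivalence point, [HA] = [A⁻], so by Henderson–Hasselbalch pH = pKa + log(1) = pKa.
pKa = −log(4.50e-04) = 3.35.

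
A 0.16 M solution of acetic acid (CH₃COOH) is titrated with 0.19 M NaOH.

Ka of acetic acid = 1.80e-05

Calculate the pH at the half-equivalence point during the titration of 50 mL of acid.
pH = pKa = 4.74

At the half-equivalence point, [HA] = [A⁻], so by Henderson–Hasselbalch pH = pKa + log(1) = pKa.
pKa = −log(1.80e-05) = 4.74.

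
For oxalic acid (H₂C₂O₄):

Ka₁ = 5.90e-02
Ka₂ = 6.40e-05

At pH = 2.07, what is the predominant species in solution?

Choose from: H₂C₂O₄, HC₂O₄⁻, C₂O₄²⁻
HC₂O₄⁻

pKa1 = 1.23, pKa2 = 4.19. Each pKa is the crossover between adjacent species; pH = 2.07 lies in the region where HC₂O₄⁻ predominates.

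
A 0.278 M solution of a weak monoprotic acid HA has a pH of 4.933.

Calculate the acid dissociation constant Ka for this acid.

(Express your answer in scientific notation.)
K_a = 4.90e-10

[H⁺] = 10^(−pH) = 10^(−4.933) = 1.167e-05 M. For HA ⇌ H⁺ + A⁻, Ka = x²/(C − x) = (1.167e-05)²/(0.278 − 1.167e-05) = 4.90e-10.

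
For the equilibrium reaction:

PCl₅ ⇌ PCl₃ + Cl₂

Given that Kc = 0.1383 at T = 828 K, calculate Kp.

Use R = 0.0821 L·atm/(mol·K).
K_p = 9.4015

Δn = (moles gaseous products) − (moles gaseous reactants) = 1
T = 828 K; RT = 0.0821 × 828 = 67.9788
Kp = Kc·(RT)^Δn = 0.1383 × (67.9788)^1 = 0.1383 × 67.9788 = 9.4015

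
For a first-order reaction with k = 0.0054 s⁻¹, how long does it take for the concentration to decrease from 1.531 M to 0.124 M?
465.44 s

From ln[A] = ln[A]₀ - k·t: t = ln([A]₀/[A])/k = ln(1.531/0.124)/0.0054 = ln(12.3468)/0.0054 = 2.5134/0.0054 = 465.44 s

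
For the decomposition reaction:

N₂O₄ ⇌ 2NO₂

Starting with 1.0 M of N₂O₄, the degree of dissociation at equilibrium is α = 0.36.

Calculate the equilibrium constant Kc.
K_c = 0.8100

x = α·[A]₀ = 0.36 × 1.0 = 0.36 M dissociated.
At eq: [N₂O₄] = 1.0 − 0.36 = 0.64 M; [NO₂] = 2x = 0.72 M.
Kc = [NO₂]²/[N₂O₄] = (0.72)²/0.64 = 0.81.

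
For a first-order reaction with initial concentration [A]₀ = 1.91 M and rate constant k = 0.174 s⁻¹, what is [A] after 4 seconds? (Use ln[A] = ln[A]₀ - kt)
0.9523 M

ln[A] = ln[A]₀ - k·t = ln(1.91) - (0.174)·(4) = 0.6471 - 0.6960 = -0.0489
[A] = e^(-0.0489) = 0.9523 M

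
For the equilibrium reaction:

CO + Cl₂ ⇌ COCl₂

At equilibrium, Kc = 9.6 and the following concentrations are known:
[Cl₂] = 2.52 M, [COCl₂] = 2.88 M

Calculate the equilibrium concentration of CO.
[CO] = 0.1190 M

Kc = ([COCl₂]) / ([CO] × [Cl₂]) = 9.6
[CO]^1 = (product terms)/(Kc · other reactant terms) = 2.88 / (9.6 · 2.52) = 0.11905
[CO] = 0.1190 M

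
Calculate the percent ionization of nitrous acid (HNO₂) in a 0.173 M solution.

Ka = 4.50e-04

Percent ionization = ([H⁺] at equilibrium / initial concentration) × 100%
Percent ionization = 4.97%

Let x = [H⁺]. Ka = x²/(C - x) ⇒ x² + (4.50e-04)x - (4.50e-04)(0.173) = 0. x = 8.6011e-03. Percent = (8.6011e-03/0.173) × 100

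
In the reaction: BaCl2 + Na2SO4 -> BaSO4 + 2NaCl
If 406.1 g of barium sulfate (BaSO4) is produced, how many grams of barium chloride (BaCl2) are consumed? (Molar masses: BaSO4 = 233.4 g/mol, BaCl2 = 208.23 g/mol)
Moles of BaSO4 = 406.1 g ÷ 233.4 g/mol = 1.73993 mol
Mole ratio: 1 mol BaCl2 / 1 mol BaSO4
Moles of BaCl2 = 1.73993 × (1/1) = 1.73993 mol
Mass of BaCl2 = 1.73993 mol × 208.23 g/mol = 362.3 g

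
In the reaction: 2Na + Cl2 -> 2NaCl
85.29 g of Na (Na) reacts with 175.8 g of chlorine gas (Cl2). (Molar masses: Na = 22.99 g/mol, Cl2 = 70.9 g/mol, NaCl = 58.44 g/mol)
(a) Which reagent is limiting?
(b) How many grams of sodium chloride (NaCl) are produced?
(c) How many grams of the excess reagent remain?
(a) Na, (b) 216.8 g, (c) 44.28 g

Moles of Na = 85.29 g ÷ 22.99 g/mol = 3.70987 mol
Moles of Cl2 = 175.8 g ÷ 70.9 g/mol = 2.47955 mol
Moles ÷ coefficient: Na: 3.70987/2 = 1.855, Cl2: 2.47955/1 = 2.48
(a) Na has the smaller value, so Na is the limiting reagent.
(b) Moles of NaCl = 3.70987 mol Na × (2/2) = 3.70987 mol; mass = 3.70987 mol × 58.44 g/mol = 216.8 g
(c) Cl2 consumed = 3.70987 × (1/2) = 1.85494 mol; remaining = 2.47955 − 1.85494 = 0.624612 mol; mass = 0.624612 mol × 70.9 g/mol = 44.28 g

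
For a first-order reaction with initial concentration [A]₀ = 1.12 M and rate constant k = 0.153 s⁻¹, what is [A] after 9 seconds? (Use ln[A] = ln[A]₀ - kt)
0.2826 M

ln[A] = ln[A]₀ - k·t = ln(1.12) - (0.153)·(9) = 0.1133 - 1.3770 = -1.2637
[A] = e^(-1.2637) = 0.2826 M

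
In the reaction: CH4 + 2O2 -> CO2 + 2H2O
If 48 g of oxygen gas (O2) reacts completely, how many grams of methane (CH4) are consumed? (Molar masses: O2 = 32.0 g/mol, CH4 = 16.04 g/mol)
Moles of O2 = 48 g ÷ 32.0 g/mol = 1.5 mol
Mole ratio: 1 mol CH4 / 2 mol O2
Moles of CH4 = 1.5 × (1/2) = 0.75 mol
Mass of CH4 = 0.75 mol × 16.04 g/mol = 12.03 g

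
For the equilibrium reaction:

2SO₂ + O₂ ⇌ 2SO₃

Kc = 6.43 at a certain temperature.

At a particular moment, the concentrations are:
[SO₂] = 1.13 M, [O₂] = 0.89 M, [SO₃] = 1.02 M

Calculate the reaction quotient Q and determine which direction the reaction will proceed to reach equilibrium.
Q = 0.915, Q < K, reaction proceeds forward (toward products)

Q = ([SO₃]^2) / ([SO₂]^2 × [O₂])
  = ((1.02)^2) / ((1.13)^2·(0.89)) = 1.0404/1.1364 = 0.9155
Since Q = 0.9155 < Kc = 6.43, the reaction proceeds forward (toward products) to reach equilibrium.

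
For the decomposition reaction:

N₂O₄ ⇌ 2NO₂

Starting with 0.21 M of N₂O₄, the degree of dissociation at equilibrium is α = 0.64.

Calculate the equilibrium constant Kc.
K_c = 0.9557

x = α·[A]₀ = 0.64 × 0.21 = 0.1344 M dissociated.
At eq: [N₂O₄] = 0.21 − 0.1344 = 0.0756 M; [NO₂] = 2x = 0.2688 M.
Kc = [NO₂]²/[N₂O₄] = (0.2688)²/0.0756 = 0.9557.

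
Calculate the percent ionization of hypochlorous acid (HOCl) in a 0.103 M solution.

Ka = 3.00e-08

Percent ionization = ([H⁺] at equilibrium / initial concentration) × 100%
Percent ionization = 0.054%

Let x = [H⁺]. Ka = x²/(C - x) ⇒ x² + (3.00e-08)x - (3.00e-08)(0.103) = 0. x = 5.5573e-05. Percent = (5.5573e-05/0.103) × 100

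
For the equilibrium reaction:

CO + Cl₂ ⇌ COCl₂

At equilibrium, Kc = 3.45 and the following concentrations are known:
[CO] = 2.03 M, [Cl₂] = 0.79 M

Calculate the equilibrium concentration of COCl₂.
[COCl₂] = 5.5328 M

Kc = ([COCl₂]) / ([CO] × [Cl₂]) = 3.45
[COCl₂]^1 = Kc · (reactant terms)/(other product terms) = 3.45 · 1.6037 / 1 = 5.5328
[COCl₂] = 5.5328 M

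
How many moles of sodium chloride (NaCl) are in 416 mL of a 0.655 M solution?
Moles = Molarity × Volume (L)
Moles = 0.655 M × 0.416 L = 0.2725 mol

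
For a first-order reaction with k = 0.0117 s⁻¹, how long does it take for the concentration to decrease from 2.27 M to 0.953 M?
74.18 s

From ln[A] = ln[A]₀ - k·t: t = ln([A]₀/[A])/k = ln(2.27/0.953)/0.0117 = ln(2.3820)/0.0117 = 0.8679/0.0117 = 74.18 s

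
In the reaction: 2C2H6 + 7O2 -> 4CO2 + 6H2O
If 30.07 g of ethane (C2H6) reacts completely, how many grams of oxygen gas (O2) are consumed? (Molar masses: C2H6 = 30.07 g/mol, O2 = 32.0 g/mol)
Moles of C2H6 = 30.07 g ÷ 30.07 g/mol = 1 mol
Mole ratio: 7 mol O2 / 2 mol C2H6
Moles of O2 = 1 × (7/2) = 3.5 mol
Mass of O2 = 3.5 mol × 32.0 g/mol = 112 g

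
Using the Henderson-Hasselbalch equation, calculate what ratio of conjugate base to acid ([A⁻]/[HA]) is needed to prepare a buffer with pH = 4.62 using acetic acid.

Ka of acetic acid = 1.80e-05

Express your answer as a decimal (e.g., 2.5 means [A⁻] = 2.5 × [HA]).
[A⁻]/[HA] = 0.750

pKa = −log(1.80e-05) = 4.7447. pH = pKa + log([A⁻]/[HA]). 4.62 = 4.7447 + log(ratio). log(ratio) = 4.62 − 4.7447 = -0.1247. ratio = 10^(-0.1247) = 0.750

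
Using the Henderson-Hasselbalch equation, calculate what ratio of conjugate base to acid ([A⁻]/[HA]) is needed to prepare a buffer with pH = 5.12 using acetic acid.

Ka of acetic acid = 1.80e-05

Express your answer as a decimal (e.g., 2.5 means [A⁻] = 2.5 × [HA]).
[A⁻]/[HA] = 2.373

pKa = −log(1.80e-05) = 4.7447. pH = pKa + log([A⁻]/[HA]). 5.12 = 4.7447 + log(ratio). log(ratio) = 5.12 − 4.7447 = 0.3753. ratio = 10^(0.3753) = 2.373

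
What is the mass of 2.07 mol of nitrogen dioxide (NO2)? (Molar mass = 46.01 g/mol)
Mass = 2.07 mol × 46.01 g/mol = 95.24 g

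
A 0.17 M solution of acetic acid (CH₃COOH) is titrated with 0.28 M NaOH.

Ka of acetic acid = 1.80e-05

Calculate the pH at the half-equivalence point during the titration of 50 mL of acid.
pH = pKa = 4.74

At the half-equivalence point, [HA] = [A⁻], so by Henderson–Hasselbalch pH = pKa + log(1) = pKa.
pKa = −log(1.80e-05) = 4.74.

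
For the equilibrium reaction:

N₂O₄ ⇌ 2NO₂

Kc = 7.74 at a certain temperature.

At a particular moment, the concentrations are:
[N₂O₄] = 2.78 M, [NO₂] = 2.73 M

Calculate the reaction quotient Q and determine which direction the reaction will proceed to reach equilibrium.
Q = 2.681, Q < K, reaction proceeds forward (toward products)

Q = ([NO₂]^2) / ([N₂O₄])
  = ((2.73)^2) / ((2.78)) = 7.4529/2.78 = 2.681
Since Q = 2.681 < Kc = 7.74, the reaction proceeds forward (toward products) to reach equilibrium.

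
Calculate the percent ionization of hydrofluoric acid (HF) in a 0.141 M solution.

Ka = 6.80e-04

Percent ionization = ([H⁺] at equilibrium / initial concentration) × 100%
Percent ionization = 6.71%

Let x = [H⁺]. Ka = x²/(C - x) ⇒ x² + (6.80e-04)x - (6.80e-04)(0.141) = 0. x = 9.4577e-03. Percent = (9.4577e-03/0.141) × 100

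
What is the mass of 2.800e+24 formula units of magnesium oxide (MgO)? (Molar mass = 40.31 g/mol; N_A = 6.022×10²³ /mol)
Moles = 2.800e+24 ÷ 6.022×10²³ = 4.64962 mol
Mass = 4.64962 mol × 40.31 g/mol = 187.4 g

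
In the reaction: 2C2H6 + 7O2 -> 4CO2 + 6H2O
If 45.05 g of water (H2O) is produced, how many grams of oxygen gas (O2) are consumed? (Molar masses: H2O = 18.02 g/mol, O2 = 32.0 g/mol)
Moles of H2O = 45.05 g ÷ 18.02 g/mol = 2.5 mol
Mole ratio: 7 mol O2 / 6 mol H2O
Moles of O2 = 2.5 × (7/6) = 2.91667 mol
Mass of O2 = 2.91667 mol × 32.0 g/mol = 93.33 g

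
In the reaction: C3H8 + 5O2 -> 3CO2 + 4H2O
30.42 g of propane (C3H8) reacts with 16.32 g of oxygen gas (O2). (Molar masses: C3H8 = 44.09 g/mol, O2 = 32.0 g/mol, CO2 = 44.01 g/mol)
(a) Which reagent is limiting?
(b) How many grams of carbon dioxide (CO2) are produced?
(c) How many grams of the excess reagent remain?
(a) O2, (b) 13.47 g, (c) 25.92 g

Moles of C3H8 = 30.42 g ÷ 44.09 g/mol = 0.689952 mol
Moles of O2 = 16.32 g ÷ 32.0 g/mol = 0.51 mol
Moles ÷ coefficient: C3H8: 0.689952/1 = 0.69, O2: 0.51/5 = 0.102
(a) O2 has the smaller value, so O2 is the limiting reagent.
(b) Moles of CO2 = 0.51 mol O2 × (3/5) = 0.306 mol; mass = 0.306 mol × 44.01 g/mol = 13.47 g
(c) C3H8 consumed = 0.51 × (1/5) = 0.102 mol; remaining = 0.689952 − 0.102 = 0.587952 mol; mass = 0.587952 mol × 44.09 g/mol = 25.92 g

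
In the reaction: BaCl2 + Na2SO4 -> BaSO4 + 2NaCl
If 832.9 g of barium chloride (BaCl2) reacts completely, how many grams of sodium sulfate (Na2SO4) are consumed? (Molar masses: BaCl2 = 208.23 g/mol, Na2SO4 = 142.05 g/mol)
Moles of BaCl2 = 832.9 g ÷ 208.23 g/mol = 3.9999 mol
Mole ratio: 1 mol Na2SO4 / 1 mol BaCl2
Moles of Na2SO4 = 3.9999 × (1/1) = 3.9999 mol
Mass of Na2SO4 = 3.9999 mol × 142.05 g/mol = 568.2 g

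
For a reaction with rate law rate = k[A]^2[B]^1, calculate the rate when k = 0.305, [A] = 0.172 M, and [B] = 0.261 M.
0.002355 M/s

rate = k·[A]^2·[B]^1 = 0.305·(0.172)^2·(0.261)^1 = 0.305·0.029584·0.261 = 0.002355 M/s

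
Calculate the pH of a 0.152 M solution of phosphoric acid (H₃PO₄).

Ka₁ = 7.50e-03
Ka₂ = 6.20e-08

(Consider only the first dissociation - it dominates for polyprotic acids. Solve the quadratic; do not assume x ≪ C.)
pH = 1.52

x² + Ka₁·x − Ka₁·C = 0 with Ka₁ = 7.50e-03, C = 0.152.
x = (−Ka₁ + √(Ka₁² + 4·Ka₁·C))/2 = 3.0221e-02 M, so pH = 1.52.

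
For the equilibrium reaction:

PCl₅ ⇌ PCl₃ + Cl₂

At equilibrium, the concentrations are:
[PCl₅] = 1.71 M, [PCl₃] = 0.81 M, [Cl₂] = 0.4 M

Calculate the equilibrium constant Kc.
K_c = 0.1895

Kc = ([PCl₃] × [Cl₂]) / ([PCl₅])
   = ((0.81)·(0.4)) / ((1.71))
   = 0.324 / 1.71 = 0.1895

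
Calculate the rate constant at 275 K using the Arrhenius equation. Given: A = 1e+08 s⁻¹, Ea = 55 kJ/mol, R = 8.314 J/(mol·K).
3.57e-03 s⁻¹

k = A·exp(-Ea/(R·T)) = 1e+08·exp(-55000/(8.314·275)) = 1e+08·exp(-24.0558) = 1e+08·3.5702e-11 = 3.57e-03 s⁻¹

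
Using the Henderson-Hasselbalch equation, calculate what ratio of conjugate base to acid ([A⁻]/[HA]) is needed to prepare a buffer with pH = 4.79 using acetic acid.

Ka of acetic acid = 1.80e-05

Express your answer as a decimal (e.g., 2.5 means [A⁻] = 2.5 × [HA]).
[A⁻]/[HA] = 1.110

pKa = −log(1.80e-05) = 4.7447. pH = pKa + log([A⁻]/[HA]). 4.79 = 4.7447 + log(ratio). log(ratio) = 4.79 − 4.7447 = 0.0453. ratio = 10^(0.0453) = 1.110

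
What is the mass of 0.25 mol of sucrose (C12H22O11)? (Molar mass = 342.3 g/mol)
Mass = 0.25 mol × 342.3 g/mol = 85.58 g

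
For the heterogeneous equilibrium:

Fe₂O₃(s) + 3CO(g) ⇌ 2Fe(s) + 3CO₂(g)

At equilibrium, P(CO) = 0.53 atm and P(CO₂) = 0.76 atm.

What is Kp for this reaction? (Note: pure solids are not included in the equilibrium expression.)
K_p = 2.949

Solids (Fe₂O₃, Fe) are excluded.
Kp = P(CO₂)³/P(CO)³ = (0.76)³/(0.53)³ = 0.439/0.1489 = 2.949.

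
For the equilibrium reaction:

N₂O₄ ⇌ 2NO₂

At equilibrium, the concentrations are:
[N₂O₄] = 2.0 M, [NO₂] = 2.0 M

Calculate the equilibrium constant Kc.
K_c = 2.0000

Kc = ([NO₂]^2) / ([N₂O₄])
   = ((2.0)^2) / ((2.0))
   = 4 / 2 = 2.0000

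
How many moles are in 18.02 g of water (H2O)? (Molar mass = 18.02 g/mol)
Moles = 18.02 g ÷ 18.02 g/mol = 1 mol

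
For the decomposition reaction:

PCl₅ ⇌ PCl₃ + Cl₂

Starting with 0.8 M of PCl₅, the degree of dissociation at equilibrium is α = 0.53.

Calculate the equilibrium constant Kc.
K_c = 0.4781

x = α·[A]₀ = 0.53 × 0.8 = 0.424 M dissociated.
At eq: [PCl₅] = 0.8 − 0.424 = 0.376 M; [PCl₃] = [Cl₂] = x = 0.424 M.
Kc = [PCl₃][Cl₂]/[PCl₅] = (0.424)²/0.376 = 0.4781.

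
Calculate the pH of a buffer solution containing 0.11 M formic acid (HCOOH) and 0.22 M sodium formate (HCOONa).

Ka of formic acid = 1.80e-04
pH = 4.05

pKa = -log(1.80e-04) = 3.74. pH = pKa + log([A⁻]/[HA]) = 3.74 + log(0.22/0.11)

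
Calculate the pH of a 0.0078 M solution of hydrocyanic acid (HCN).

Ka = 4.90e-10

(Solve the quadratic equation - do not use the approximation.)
pH = 5.71

x² + Ka×x - Ka×C = 0. Using quadratic formula: [H⁺] = 1.9547e-06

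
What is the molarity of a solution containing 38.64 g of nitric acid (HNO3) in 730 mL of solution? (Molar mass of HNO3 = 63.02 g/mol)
Moles of HNO3 = 38.64 g ÷ 63.02 g/mol = 0.613139 mol
Volume = 730 mL = 0.73 L
Molarity = 0.613139 mol ÷ 0.73 L = 0.8399 M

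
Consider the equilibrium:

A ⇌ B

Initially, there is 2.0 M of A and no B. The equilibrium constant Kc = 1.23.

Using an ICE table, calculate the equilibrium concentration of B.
[B] = 1.103 M

ICE: [A] = 2.0 − x, [B] = x.
Kc = x/(2.0 − x) = 1.23 ⇒ x = 1.23·2.0/(1 + 1.23) = 2.46/2.23 = 1.103.
[B] = x = 1.103 M.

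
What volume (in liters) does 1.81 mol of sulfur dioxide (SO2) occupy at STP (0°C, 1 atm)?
At STP, 1 mol of gas occupies 22.4 L
Volume = 1.81 mol × 22.4 L/mol = 40.54 L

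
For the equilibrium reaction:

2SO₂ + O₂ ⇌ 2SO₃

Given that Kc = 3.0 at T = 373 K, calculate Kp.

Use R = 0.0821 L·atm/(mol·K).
K_p = 0.0980

Δn = (moles gaseous products) − (moles gaseous reactants) = -1
T = 373 K; RT = 0.0821 × 373 = 30.6233
Kp = Kc·(RT)^Δn = 3.0 × (30.6233)^-1 = 3.0 × 0.0326549 = 0.0980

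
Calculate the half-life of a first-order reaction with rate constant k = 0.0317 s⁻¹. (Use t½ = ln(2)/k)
21.87 s

t½ = ln(2)/k = 0.6931/0.0317 = 21.87 s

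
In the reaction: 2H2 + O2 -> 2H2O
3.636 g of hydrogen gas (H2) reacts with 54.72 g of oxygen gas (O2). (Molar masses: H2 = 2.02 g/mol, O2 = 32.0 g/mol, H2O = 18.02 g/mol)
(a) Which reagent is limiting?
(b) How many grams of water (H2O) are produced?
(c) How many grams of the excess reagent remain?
(a) H2, (b) 32.44 g, (c) 25.92 g

Moles of H2 = 3.636 g ÷ 2.02 g/mol = 1.8 mol
Moles of O2 = 54.72 g ÷ 32.0 g/mol = 1.71 mol
Moles ÷ coefficient: H2: 1.8/2 = 0.9, O2: 1.71/1 = 1.71
(a) H2 has the smaller value, so H2 is the limiting reagent.
(b) Moles of H2O = 1.8 mol H2 × (2/2) = 1.8 mol; mass = 1.8 mol × 18.02 g/mol = 32.44 g
(c) O2 consumed = 1.8 × (1/2) = 0.9 mol; remaining = 1.71 − 0.9 = 0.81 mol; mass = 0.81 mol × 32.0 g/mol = 25.92 g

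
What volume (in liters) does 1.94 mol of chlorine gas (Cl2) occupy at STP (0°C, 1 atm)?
At STP, 1 mol of gas occupies 22.4 L
Volume = 1.94 mol × 22.4 L/mol = 43.46 L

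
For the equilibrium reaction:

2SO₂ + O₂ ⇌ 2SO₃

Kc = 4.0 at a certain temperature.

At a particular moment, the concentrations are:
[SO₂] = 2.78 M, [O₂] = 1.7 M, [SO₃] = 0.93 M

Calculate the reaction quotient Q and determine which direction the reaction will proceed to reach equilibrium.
Q = 0.066, Q < K, reaction proceeds forward (toward products)

Q = ([SO₃]^2) / ([SO₂]^2 × [O₂])
  = ((0.93)^2) / ((2.78)^2·(1.7)) = 0.8649/13.138 = 0.06583
Since Q = 0.06583 < Kc = 4.0, the reaction proceeds forward (toward products) to reach equilibrium.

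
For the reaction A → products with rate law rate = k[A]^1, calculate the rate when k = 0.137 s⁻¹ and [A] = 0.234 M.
0.03206 M/s

rate = k·[A]^1 = 0.137·(0.234)^1 = 0.137·0.234 = 0.03206 M/s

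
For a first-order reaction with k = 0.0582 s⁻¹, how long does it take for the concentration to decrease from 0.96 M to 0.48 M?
11.91 s

From ln[A] = ln[A]₀ - k·t: t = ln([A]₀/[A])/k = ln(0.96/0.48)/0.0582 = ln(2.0000)/0.0582 = 0.6931/0.0582 = 11.91 s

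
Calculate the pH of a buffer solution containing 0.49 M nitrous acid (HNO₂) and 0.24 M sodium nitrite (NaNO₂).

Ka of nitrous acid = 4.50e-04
pH = 3.04

pKa = -log(4.50e-04) = 3.35. pH = pKa + log([A⁻]/[HA]) = 3.35 + log(0.24/0.49)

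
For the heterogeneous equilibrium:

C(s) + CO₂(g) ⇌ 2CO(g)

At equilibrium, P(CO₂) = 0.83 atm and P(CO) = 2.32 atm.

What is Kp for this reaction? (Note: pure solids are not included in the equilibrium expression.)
K_p = 6.485

Solid C is excluded.
Kp = P(CO)²/P(CO₂) = (2.32)²/0.83 = 5.382/0.83 = 6.485.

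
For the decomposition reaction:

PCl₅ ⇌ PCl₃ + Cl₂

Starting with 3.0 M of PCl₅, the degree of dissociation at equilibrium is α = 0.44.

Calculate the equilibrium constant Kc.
K_c = 1.0371

x = α·[A]₀ = 0.44 × 3.0 = 1.32 M dissociated.
At eq: [PCl₅] = 3.0 − 1.32 = 1.68 M; [PCl₃] = [Cl₂] = x = 1.32 M.
Kc = [PCl₃][Cl₂]/[PCl₅] = (1.32)²/1.68 = 1.037.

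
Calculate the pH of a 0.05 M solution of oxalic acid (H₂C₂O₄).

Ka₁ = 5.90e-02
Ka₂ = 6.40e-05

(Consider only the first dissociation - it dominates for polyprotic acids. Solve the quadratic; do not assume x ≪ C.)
pH = 1.49

x² + Ka₁·x − Ka₁·C = 0 with Ka₁ = 5.90e-02, C = 0.05.
x = (−Ka₁ + √(Ka₁² + 4·Ka₁·C))/2 = 3.2308e-02 M, so pH = 1.49.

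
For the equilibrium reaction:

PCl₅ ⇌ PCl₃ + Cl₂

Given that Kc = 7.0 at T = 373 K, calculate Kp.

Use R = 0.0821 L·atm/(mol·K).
K_p = 214.3631

Δn = (moles gaseous products) − (moles gaseous reactants) = 1
T = 373 K; RT = 0.0821 × 373 = 30.6233
Kp = Kc·(RT)^Δn = 7.0 × (30.6233)^1 = 7.0 × 30.6233 = 214.3631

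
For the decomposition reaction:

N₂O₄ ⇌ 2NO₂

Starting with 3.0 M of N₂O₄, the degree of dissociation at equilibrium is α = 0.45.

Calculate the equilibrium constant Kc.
K_c = 4.4182

x = α·[A]₀ = 0.45 × 3.0 = 1.35 M dissociated.
At eq: [N₂O₄] = 3.0 − 1.35 = 1.65 M; [NO₂] = 2x = 2.7 M.
Kc = [NO₂]²/[N₂O₄] = (2.7)²/1.65 = 4.418.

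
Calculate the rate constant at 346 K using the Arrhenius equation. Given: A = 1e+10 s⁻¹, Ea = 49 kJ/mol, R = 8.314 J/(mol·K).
4.00e+02 s⁻¹

k = A·exp(-Ea/(R·T)) = 1e+10·exp(-49000/(8.314·346)) = 1e+10·exp(-17.0337) = 1e+10·4.0026e-08 = 4.00e+02 s⁻¹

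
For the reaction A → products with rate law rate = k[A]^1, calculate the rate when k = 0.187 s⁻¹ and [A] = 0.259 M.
0.04843 M/s

rate = k·[A]^1 = 0.187·(0.259)^1 = 0.187·0.259 = 0.04843 M/s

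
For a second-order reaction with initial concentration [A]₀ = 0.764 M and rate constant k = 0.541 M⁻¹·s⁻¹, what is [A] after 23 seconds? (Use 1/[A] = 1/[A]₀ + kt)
0.0727 M

1/[A] = 1/[A]₀ + k·t = 1/0.764 + (0.541)·(23) = 1.3089 + 12.4430 = 13.7519
[A] = 1/13.7519 = 0.0727 M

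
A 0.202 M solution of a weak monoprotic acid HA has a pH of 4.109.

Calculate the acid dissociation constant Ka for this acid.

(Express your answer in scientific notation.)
K_a = 3.00e-08

[H⁺] = 10^(−pH) = 10^(−4.109) = 7.780e-05 M. For HA ⇌ H⁺ + A⁻, Ka = x²/(C − x) = (7.780e-05)²/(0.202 − 7.780e-05) = 3.00e-08.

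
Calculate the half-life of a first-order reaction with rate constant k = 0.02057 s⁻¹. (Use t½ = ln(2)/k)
33.70 s

t½ = ln(2)/k = 0.6931/0.02057 = 33.70 s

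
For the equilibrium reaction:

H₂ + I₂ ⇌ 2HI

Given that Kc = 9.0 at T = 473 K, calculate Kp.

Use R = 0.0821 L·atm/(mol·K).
K_p = 9.0000

Δn = (moles gaseous products) − (moles gaseous reactants) = 0
T = 473 K; RT = 0.0821 × 473 = 38.8333
Kp = Kc·(RT)^Δn = 9.0 × (38.8333)^0 = 9.0 × 1 = 9.0000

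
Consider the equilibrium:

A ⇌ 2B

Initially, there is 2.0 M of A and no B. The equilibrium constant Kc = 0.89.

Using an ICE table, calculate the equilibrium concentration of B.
[B] = 1.130 M

ICE: [A] = 2.0 − x, [B] = 2x.
Kc = (2x)²/(2.0 − x) = 0.89 ⇒ 4x² + 0.89x − 1.78 = 0.
x = (−0.89 + √(0.89² + 4·4·1.78))/(2·4) = (−0.89 + √29.272)/8 = 0.56505.
[B] = 2x = 1.130 M.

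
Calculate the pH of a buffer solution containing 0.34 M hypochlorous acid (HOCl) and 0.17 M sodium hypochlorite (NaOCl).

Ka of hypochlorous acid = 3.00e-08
pH = 7.22

pKa = -log(3.00e-08) = 7.52. pH = pKa + log([A⁻]/[HA]) = 7.52 + log(0.17/0.34)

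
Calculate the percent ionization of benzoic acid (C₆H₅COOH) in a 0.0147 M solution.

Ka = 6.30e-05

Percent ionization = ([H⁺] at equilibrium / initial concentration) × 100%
Percent ionization = 6.34%

Let x = [H⁺]. Ka = x²/(C - x) ⇒ x² + (6.30e-05)x - (6.30e-05)(0.0147) = 0. x = 9.3136e-04. Percent = (9.3136e-04/0.0147) × 100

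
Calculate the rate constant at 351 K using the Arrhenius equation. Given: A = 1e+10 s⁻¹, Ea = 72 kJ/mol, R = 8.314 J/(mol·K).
1.93e-01 s⁻¹

k = A·exp(-Ea/(R·T)) = 1e+10·exp(-72000/(8.314·351)) = 1e+10·exp(-24.6726) = 1e+10·1.9267e-11 = 1.93e-01 s⁻¹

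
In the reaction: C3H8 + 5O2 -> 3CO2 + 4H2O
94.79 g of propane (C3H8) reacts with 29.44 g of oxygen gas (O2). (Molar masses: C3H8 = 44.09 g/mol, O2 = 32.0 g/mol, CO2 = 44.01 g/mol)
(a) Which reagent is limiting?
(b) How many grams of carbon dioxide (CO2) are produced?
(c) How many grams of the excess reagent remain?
(a) O2, (b) 24.29 g, (c) 86.68 g

Moles of C3H8 = 94.79 g ÷ 44.09 g/mol = 2.14992 mol
Moles of O2 = 29.44 g ÷ 32.0 g/mol = 0.92 mol
Moles ÷ coefficient: C3H8: 2.14992/1 = 2.15, O2: 0.92/5 = 0.184
(a) O2 has the smaller value, so O2 is the limiting reagent.
(b) Moles of CO2 = 0.92 mol O2 × (3/5) = 0.552 mol; mass = 0.552 mol × 44.01 g/mol = 24.29 g
(c) C3H8 consumed = 0.92 × (1/5) = 0.184 mol; remaining = 2.14992 − 0.184 = 1.96592 mol; mass = 1.96592 mol × 44.09 g/mol = 86.68 g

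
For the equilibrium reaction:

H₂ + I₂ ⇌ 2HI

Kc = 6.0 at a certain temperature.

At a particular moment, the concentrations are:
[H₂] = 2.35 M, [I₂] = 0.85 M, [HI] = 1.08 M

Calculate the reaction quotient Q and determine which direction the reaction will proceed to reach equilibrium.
Q = 0.584, Q < K, reaction proceeds forward (toward products)

Q = ([HI]^2) / ([H₂] × [I₂])
  = ((1.08)^2) / ((2.35)·(0.85)) = 1.1664/1.9975 = 0.5839
Since Q = 0.5839 < Kc = 6.0, the reaction proceeds forward (toward products) to reach equilibrium.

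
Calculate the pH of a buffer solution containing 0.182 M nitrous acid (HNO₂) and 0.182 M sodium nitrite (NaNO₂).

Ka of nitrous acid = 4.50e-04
pH = 3.35

pKa = -log(4.50e-04) = 3.35. pH = pKa + log([A⁻]/[HA]) = 3.35 + log(0.182/0.182)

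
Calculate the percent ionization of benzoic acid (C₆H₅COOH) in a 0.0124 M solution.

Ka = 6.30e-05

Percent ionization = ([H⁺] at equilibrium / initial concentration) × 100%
Percent ionization = 6.88%

Let x = [H⁺]. Ka = x²/(C - x) ⇒ x² + (6.30e-05)x - (6.30e-05)(0.0124) = 0. x = 8.5292e-04. Percent = (8.5292e-04/0.0124) × 100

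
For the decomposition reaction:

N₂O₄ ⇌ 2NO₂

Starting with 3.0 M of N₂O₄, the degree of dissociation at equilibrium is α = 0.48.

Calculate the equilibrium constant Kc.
K_c = 5.3169

x = α·[A]₀ = 0.48 × 3.0 = 1.44 M dissociated.
At eq: [N₂O₄] = 3.0 − 1.44 = 1.56 M; [NO₂] = 2x = 2.88 M.
Kc = [NO₂]²/[N₂O₄] = (2.88)²/1.56 = 5.317.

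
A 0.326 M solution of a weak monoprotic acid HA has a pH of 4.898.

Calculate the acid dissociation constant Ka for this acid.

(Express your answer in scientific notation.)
K_a = 4.91e-10

[H⁺] = 10^(−pH) = 10^(−4.898) = 1.265e-05 M. For HA ⇌ H⁺ + A⁻, Ka = x²/(C − x) = (1.265e-05)²/(0.326 − 1.265e-05) = 4.91e-10.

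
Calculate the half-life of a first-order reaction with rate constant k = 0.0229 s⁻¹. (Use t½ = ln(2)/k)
30.27 s

t½ = ln(2)/k = 0.6931/0.0229 = 30.27 s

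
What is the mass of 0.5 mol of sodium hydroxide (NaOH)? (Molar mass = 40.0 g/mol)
Mass = 0.5 mol × 40.0 g/mol = 20 g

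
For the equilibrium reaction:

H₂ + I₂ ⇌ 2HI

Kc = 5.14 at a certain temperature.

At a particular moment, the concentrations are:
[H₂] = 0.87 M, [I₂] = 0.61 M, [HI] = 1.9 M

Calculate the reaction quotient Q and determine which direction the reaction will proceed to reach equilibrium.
Q = 6.802, Q > K, reaction proceeds reverse (toward reactants)

Q = ([HI]^2) / ([H₂] × [I₂])
  = ((1.9)^2) / ((0.87)·(0.61)) = 3.61/0.5307 = 6.802
Since Q = 6.802 > Kc = 5.14, the reaction proceeds reverse (toward reactants) to reach equilibrium.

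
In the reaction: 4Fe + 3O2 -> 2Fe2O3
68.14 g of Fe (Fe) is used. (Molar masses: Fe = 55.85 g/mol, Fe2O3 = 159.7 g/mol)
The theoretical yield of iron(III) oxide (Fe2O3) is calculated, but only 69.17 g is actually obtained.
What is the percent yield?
Moles of Fe = 68.14 g ÷ 55.85 g/mol = 1.22005 mol
Mole ratio: 2 mol Fe2O3 / 4 mol Fe
Moles of Fe2O3 = 1.22005 × (2/4) = 0.610027 mol
Theoretical yield = 0.610027 mol × 159.7 g/mol = 97.421 g
Actual yield = 69.17 g
Percent yield = (69.17 / 97.421) × 100% = 71.0%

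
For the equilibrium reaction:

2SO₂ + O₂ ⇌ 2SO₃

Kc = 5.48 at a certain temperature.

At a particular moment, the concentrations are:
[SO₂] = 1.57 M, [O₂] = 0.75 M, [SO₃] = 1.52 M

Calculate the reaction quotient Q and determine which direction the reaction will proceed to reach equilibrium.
Q = 1.250, Q < K, reaction proceeds forward (toward products)

Q = ([SO₃]^2) / ([SO₂]^2 × [O₂])
  = ((1.52)^2) / ((1.57)^2·(0.75)) = 2.3104/1.8487 = 1.25
Since Q = 1.25 < Kc = 5.48, the reaction proceeds forward (toward products) to reach equilibrium.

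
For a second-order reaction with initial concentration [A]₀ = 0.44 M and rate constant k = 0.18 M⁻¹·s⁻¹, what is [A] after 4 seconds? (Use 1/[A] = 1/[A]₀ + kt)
0.3341 M

1/[A] = 1/[A]₀ + k·t = 1/0.44 + (0.18)·(4) = 2.2727 + 0.7200 = 2.9927
[A] = 1/2.9927 = 0.3341 M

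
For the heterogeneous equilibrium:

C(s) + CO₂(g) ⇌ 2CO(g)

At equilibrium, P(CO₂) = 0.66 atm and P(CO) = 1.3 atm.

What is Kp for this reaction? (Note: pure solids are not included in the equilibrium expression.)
K_p = 2.561

Solid C is excluded.
Kp = P(CO)²/P(CO₂) = (1.3)²/0.66 = 1.69/0.66 = 2.561.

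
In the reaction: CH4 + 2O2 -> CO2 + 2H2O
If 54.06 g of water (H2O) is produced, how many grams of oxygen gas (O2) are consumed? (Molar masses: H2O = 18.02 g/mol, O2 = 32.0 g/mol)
Moles of H2O = 54.06 g ÷ 18.02 g/mol = 3 mol
Mole ratio: 2 mol O2 / 2 mol H2O
Moles of O2 = 3 × (2/2) = 3 mol
Mass of O2 = 3 mol × 32.0 g/mol = 96 g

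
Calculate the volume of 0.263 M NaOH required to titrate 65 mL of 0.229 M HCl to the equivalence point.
V_{base} = 56.6 mL

At equivalence: moles acid = moles base.
moles HCl = 0.229 M × 0.065 L = 0.014885 mol
V_NaOH = 0.014885 mol ÷ 0.263 M = 0.0566 L = 56.6 mL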